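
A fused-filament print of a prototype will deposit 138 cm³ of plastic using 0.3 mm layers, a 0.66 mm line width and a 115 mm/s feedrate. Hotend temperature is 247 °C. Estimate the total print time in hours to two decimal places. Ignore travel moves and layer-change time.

Extrusion cross-section: 0.3 × 0.66 → 0.198 mm².
Path length: 138000 mm³ / 0.198 mm² → 696969.7 mm.
Time extruding: 696969.7 / 115 → 6060.6 s.
6060.6 s = 1.68 hours.

1.68 hours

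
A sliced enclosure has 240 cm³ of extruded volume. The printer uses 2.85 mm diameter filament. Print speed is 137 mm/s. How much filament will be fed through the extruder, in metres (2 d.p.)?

37.62 m

Cross-section of 2.85 mm filament: π·(2.85/2)² = 6.3794 mm².
L = 240000 mm³ / 6.3794 mm² = 37621.09 mm, i.e. 37.62 m.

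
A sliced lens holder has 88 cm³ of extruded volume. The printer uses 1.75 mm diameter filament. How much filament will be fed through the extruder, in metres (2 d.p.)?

36.59 m

Cross-section of 1.75 mm filament: π·(1.75/2)² = 2.4053 mm².
Length = 88 cm³ / 2.4053 mm² = 88000 / 2.4053 = 36585.87 mm = 36.59 m.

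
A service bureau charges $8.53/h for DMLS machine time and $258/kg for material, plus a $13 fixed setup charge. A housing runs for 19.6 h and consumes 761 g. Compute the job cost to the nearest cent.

Time charge: 8.53 × 19.6 → $167.188.
Material charge = 258 × 761/1000 = $196.338.
Adding setup: 167.188 + 196.338 + 13 → 376.526 ≈ $376.53.

$376.53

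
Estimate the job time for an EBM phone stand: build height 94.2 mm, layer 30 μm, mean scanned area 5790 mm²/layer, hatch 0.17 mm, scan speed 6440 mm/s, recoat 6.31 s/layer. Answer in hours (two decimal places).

10.12 hours

Layer count = ceil(94.2 / 0.03) = 3140.
Hatch length per layer: 5790 / 0.17 → 34058.8 mm.
Beam time per layer = 34058.8 / 6440 = 5.2886 s.
Layer cycle = 5.2886 + 6.31 = 11.5986 s.
Build time = 3140 × 11.5986 = 36419.604 s = 10.12 hours.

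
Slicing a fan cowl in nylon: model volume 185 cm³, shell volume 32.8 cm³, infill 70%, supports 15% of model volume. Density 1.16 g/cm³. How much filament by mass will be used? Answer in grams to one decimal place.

Infill region: 185 − 32.8 → 152.2 cm³.
Deposited infill: 0.70 × 152.2 → 106.54 cm³.
Support: 0.15 × 185 → 27.75 cm³.
Total printed volume = 32.8 + 106.54 + 27.75, so 167.09 cm³.
Mass = 167.09 × 1.16 = 193.8244 g.

193.8 g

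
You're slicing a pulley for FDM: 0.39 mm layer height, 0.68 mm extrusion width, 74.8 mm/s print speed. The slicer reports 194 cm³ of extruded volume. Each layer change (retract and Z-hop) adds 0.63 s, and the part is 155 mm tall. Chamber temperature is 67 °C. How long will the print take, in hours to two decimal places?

2.79 hours

Bead cross-section: 0.39 × 0.68 → 0.2652 mm².
Total extruded path = 194000/0.2652 = 731523.4 mm.
Extrusion time: 731523.4 / 74.8 → 9779.7 s.
Number of layers: 155 / 0.39 → 398 (rounded up).
Layer-change overhead = 398 × 0.63, so 250.74 s.
Total = 9779.7 + 250.74 = 10030.44 s = 2.79 hours.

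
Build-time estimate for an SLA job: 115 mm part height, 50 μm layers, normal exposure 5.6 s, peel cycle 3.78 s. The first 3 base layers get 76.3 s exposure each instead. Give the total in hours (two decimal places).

Layers = ⌈115/0.05⌉ = 2300.
Burn-in layers = 3 × (76.3 + 3.78) = 240.24 s.
Normal layers = 2297 × (5.6 + 3.78), so 21545.86 s.
Sum: 240.24 + 21545.86 = 21786.1 s → 6.05 hours.

6.05 hours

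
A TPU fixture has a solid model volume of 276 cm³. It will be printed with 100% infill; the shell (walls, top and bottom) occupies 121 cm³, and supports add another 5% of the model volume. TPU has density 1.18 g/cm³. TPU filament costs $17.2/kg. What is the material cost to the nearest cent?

Volume inside the shell = 276 − 121 = 155 cm³.
Infill deposited = 1.00 × 155 = 155 cm³.
Support: 0.05 × 276 → 13.8 cm³.
Total printed volume = 121 + 155 + 13.8 = 289.8 cm³.
Mass = 289.8 × 1.18, so 341.964 g.
At $17.2/kg: 341.964/1000 × 17.2 = $5.88.

$5.88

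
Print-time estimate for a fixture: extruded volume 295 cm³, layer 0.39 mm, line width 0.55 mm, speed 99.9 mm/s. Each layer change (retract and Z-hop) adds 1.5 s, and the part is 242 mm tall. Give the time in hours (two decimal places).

Extrusion cross-section = 0.39 × 0.55, so 0.2145 mm².
Total extruded path = 295000/0.2145 = 1375291.4 mm.
Time extruding = 1375291.4 / 99.9, so 13766.7 s.
Layer count = ceil(242 / 0.39) = 621.
Z-hop total = 621 × 1.5, so 931.5 s.
Total = 13766.7 + 931.5 = 14698.2 s = 4.08 hours.

4.08 hours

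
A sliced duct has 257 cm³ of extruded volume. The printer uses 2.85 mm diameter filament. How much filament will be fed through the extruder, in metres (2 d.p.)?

A = π r² = π × 1.425² = 6.3794 mm².
Length = 257 cm³ / 6.3794 mm² = 257000 / 6.3794 = 40285.92 mm = 40.29 m.

40.29 m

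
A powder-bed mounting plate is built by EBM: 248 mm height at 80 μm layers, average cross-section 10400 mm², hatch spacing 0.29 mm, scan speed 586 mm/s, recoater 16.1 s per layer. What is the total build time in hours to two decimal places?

Layers = ⌈248/0.08⌉ = 3100.
Hatch length per layer = 10400 / 0.29 = 35862.1 mm.
Per-layer scan time = 35862.1 / 586, so 61.1981 s.
Layer cycle: 61.1981 + 16.1 → 77.2981 s.
Build time = 3100 × 77.2981 = 239624.11 s = 66.56 hours.

66.56 hours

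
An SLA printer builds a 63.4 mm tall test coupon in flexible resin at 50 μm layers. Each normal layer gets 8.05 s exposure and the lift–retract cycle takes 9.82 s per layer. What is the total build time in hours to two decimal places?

6.29 hours

Layers = ⌈63.4/0.05⌉ = 1268.
Each layer takes = 8.05 + 9.82, so 17.87 s.
Build time: 1268 × 17.87 s = 22659.16 s, i.e. 6.29 hours.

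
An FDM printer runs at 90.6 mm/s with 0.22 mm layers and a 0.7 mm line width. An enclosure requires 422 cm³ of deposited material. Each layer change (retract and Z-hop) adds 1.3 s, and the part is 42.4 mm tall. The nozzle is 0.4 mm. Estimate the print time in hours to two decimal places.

Extrusion cross-section = 0.22 × 0.7 = 0.154 mm².
Toolpath length = 422 cm³ / 0.154 mm² = 422000 / 0.154 = 2740259.7 mm.
Extrusion time: 2740259.7 / 90.6 → 30245.7 s.
Layer count = ceil(42.4 / 0.22) = 193.
Layer-change overhead: 193 × 1.3 → 250.9 s.
Total = 30245.7 + 250.9 = 30496.6 s = 8.47 hours.

8.47 hours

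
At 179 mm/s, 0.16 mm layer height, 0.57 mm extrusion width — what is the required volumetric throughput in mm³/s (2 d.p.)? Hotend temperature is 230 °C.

16.32

Extrusion cross-section: 0.16 × 0.57 → 0.0912 mm².
Q = v·A = 179 × 0.0912 = 16.32 mm³/s.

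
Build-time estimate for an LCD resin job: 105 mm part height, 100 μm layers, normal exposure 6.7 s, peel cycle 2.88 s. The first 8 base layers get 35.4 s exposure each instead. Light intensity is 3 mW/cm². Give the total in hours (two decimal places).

2.86 hours

Layer count = ceil(105 / 0.1) = 1050.
Base layers = 8 × (35.4 + 2.88), so 306.24 s.
Normal layers = 1042 × (6.7 + 2.88) = 9982.36 s.
Sum: 306.24 + 9982.36 = 10288.6 s → 2.86 hours.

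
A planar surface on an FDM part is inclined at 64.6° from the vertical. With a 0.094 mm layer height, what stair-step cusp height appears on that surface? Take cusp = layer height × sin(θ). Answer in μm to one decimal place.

84.9 μm

sin(64.6°) = 0.9033, so cusp = 0.094 × 0.9033 = 0.08491 mm → 84.9 μm.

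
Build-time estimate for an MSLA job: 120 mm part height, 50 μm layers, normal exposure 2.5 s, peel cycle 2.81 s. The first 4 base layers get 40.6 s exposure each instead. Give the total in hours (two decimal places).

3.58 hours

Number of layers: 120 / 0.05 → 2400 (rounded up).
Base layers: 4 × (40.6 + 2.81) → 173.64 s.
Remaining layers = 2396 × (2.5 + 2.81) = 12722.76 s.
Total = 173.64 + 12722.76 = 12896.4 s = 3.58 hours.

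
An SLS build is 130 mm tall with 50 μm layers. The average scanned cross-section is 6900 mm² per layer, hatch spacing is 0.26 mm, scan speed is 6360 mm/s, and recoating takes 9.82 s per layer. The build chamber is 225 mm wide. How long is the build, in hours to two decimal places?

Number of layers: 130 / 0.05 → 2600 (rounded up).
Per-layer scan distance = 6900 / 0.26, so 26538.5 mm.
Per-layer scan time = 26538.5 / 6360, so 4.1727 s.
Layer cycle: 4.1727 + 9.82 → 13.9927 s.
2600 layers × 13.9927 s/layer = 36381.02 s, i.e. 10.11 hours.

10.11 hours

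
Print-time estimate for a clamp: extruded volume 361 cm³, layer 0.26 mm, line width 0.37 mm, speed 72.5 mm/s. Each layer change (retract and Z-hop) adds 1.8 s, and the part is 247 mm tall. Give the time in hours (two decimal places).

14.85 hours

Bead cross-section: 0.26 × 0.37 → 0.0962 mm².
Total extruded path = 361000/0.0962 = 3752598.8 mm.
Time extruding: 3752598.8 / 72.5 → 51760 s.
Layers = ⌈247/0.26⌉ = 950.
Z-hop total = 950 × 1.8 = 1710 s.
Total = 51760 + 1710 = 53470 s = 14.85 hours.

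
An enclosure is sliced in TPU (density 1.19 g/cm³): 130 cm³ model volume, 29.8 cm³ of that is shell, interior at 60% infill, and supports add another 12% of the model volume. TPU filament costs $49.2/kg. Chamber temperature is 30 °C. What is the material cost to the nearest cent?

Infill region = 130 − 29.8, so 100.2 cm³.
Infill volume = 0.60 × 100.2 = 60.12 cm³.
Support = 0.12 × 130, so 15.6 cm³.
Deposited volume = 29.8 + 60.12 + 15.6, so 105.52 cm³.
Mass = 105.52 × 1.19, so 125.5688 g.
At $49.2/kg: 125.5688/1000 × 49.2 = $6.18.

$6.18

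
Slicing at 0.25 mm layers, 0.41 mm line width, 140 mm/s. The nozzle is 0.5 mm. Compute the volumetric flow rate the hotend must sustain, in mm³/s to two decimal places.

Extrusion cross-section = 0.25 × 0.41, so 0.1025 mm².
Volumetric flow = 140 × 0.1025 = 14.35 mm³/s.

14.35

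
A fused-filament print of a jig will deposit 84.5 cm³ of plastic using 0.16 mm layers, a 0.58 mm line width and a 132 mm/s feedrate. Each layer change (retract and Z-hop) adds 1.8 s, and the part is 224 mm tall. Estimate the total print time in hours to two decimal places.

Line area = 0.16 × 0.58, so 0.0928 mm².
Path length: 84500 mm³ / 0.0928 mm² → 910560.3 mm.
Time extruding = 910560.3 / 132, so 6898.2 s.
Layer count = ceil(224 / 0.16) = 1400.
Non-print overhead = 1400 × 1.8 = 2520 s.
Total = 6898.2 + 2520 = 9418.2 s = 2.62 hours.

2.62 hours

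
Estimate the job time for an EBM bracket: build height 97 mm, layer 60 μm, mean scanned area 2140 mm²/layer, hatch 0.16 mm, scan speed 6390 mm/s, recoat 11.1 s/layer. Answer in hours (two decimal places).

Layers = ⌈97/0.06⌉ = 1617.
Per-layer scan distance: 2140 / 0.16 → 13375 mm.
Scan time per layer: 13375 / 6390 → 2.0931 s.
Per-layer time = 2.0931 + 11.1 = 13.1931 s.
Build time = 1617 × 13.1931 = 21333.2427 s = 5.93 hours.

5.93 hours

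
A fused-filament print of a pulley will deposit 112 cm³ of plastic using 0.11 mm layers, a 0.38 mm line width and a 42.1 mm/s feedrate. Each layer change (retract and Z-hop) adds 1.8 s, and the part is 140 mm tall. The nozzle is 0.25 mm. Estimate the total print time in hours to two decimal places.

Extrusion cross-section = 0.11 × 0.38, so 0.0418 mm².
Total extruded path = 112000/0.0418 = 2679425.8 mm.
Extrusion time = 2679425.8 / 42.1, so 63644.3 s.
Number of layers: 140 / 0.11 → 1273 (rounded up).
Z-hop total: 1273 × 1.8 → 2291.4 s.
Altogether 63644.3 + 2291.4 = 65935.7 s, i.e. 18.32 hours.

18.32 hours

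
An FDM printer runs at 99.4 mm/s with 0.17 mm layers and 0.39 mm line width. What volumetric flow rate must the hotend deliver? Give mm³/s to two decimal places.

Bead cross-section = 0.17 × 0.39, so 0.0663 mm².
Q = v·A = 99.4 × 0.0663 = 6.59 mm³/s.

6.59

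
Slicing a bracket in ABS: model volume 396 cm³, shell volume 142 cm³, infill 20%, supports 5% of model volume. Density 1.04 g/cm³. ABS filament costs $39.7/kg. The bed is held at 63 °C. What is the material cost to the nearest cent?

$8.78

Infill region = 396 − 142, so 254 cm³.
Deposited infill: 0.20 × 254 → 50.8 cm³.
Support = 0.05 × 396, so 19.8 cm³.
Deposited volume = 142 + 50.8 + 19.8, so 212.6 cm³.
Mass = 212.6 × 1.04, so 221.104 g.
Cost = 221.104 g / 1000 × $39.7/kg = $8.78.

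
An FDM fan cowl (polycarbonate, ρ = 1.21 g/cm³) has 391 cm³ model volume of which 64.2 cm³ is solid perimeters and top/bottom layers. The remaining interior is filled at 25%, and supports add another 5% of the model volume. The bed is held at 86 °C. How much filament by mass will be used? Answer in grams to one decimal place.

Interior volume = 391 − 64.2 = 326.8 cm³.
Infill volume = 0.25 × 326.8 = 81.7 cm³.
Support = 0.05 × 391, so 19.55 cm³.
Total printed volume = 64.2 + 81.7 + 19.55, so 165.45 cm³.
Mass = 165.45 × 1.21 = 200.1945 g.

200.2 g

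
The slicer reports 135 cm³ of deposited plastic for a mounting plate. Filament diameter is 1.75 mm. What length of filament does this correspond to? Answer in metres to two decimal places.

A = π r² = π × 0.875² = 2.4053 mm².
L = 135000 mm³ / 2.4053 mm² = 56126.05 mm, i.e. 56.13 m.

56.13 m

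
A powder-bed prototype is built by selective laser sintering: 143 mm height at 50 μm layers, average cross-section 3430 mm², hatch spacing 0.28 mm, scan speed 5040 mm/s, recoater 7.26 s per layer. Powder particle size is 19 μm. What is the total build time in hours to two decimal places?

7.70 hours

Number of layers: 143 / 0.05 → 2860 (rounded up).
Scan path per layer = 3430 / 0.28, so 12250 mm.
Scan time per layer: 12250 / 5040 → 2.4306 s.
Per-layer time = 2.4306 + 7.26, so 9.6906 s.
2860 layers × 9.6906 s/layer = 27715.116 s, i.e. 7.70 hours.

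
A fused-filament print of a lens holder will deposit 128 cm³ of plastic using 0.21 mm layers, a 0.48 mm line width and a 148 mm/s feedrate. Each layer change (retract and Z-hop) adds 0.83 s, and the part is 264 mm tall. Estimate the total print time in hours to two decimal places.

2.67 hours

Bead cross-section = 0.21 × 0.48 = 0.1008 mm².
Toolpath length = 128 cm³ / 0.1008 mm² = 128000 / 0.1008 = 1269841.3 mm.
Print-move time = 1269841.3 / 148 = 8580 s.
Layer count = ceil(264 / 0.21) = 1258.
Non-print overhead = 1258 × 0.83, so 1044.14 s.
Total = 8580 + 1044.14 = 9624.14 s = 2.67 hours.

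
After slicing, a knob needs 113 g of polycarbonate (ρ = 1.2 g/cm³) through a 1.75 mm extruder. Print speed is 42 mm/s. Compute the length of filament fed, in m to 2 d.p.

39.15 m

Volume = 113 g / 1.2 g·cm⁻³ = 94.1667 cm³ = 94166.7 mm³.
Filament cross-section = π × (1.75/2)² = 2.4053 mm².
L = V/A = 94166.7/2.4053 = 39149.67 mm → 39.15 m.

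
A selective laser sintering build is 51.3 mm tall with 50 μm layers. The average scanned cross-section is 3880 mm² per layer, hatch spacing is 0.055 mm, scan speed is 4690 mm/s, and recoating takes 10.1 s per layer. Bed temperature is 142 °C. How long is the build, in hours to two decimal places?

Number of layers: 51.3 / 0.05 → 1026 (rounded up).
Hatch length per layer: 3880 / 0.055 → 70545.5 mm.
Scan time per layer: 70545.5 / 4690 → 15.0417 s.
Time per layer = 15.0417 + 10.1 = 25.1417 s.
1026 layers × 25.1417 s/layer = 25795.3842 s, i.e. 7.17 hours.

7.17 hours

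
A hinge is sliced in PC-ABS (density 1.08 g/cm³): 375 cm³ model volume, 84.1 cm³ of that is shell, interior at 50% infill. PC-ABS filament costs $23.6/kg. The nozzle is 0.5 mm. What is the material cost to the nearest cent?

Interior volume = 375 − 84.1, so 290.9 cm³.
Deposited infill = 0.50 × 290.9, so 145.45 cm³.
Total printed volume: 84.1 + 145.45 → 229.55 cm³.
Mass: 229.55 × 1.08 → 247.914 g.
Cost = 247.914 g / 1000 × $23.6/kg = $5.85.

$5.85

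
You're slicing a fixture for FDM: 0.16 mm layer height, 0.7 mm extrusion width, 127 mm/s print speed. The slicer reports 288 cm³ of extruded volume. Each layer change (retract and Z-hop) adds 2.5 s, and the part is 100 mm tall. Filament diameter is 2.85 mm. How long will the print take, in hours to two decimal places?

Bead cross-section: 0.16 × 0.7 → 0.112 mm².
Toolpath length = 288 cm³ / 0.112 mm² = 288000 / 0.112 = 2571428.6 mm.
Time extruding: 2571428.6 / 127 → 20247.5 s.
Layer count = ceil(100 / 0.16) = 625.
Z-hop total = 625 × 2.5, so 1562.5 s.
Total = 20247.5 + 1562.5 = 21810 s = 6.06 hours.

6.06 hours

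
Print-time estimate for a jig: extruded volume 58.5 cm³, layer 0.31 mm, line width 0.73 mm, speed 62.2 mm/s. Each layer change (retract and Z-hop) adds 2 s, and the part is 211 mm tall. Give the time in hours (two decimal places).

Extrusion cross-section: 0.31 × 0.73 → 0.2263 mm².
Total extruded path = 58500/0.2263 = 258506.4 mm.
Print-move time = 258506.4 / 62.2, so 4156.1 s.
Layer count = ceil(211 / 0.31) = 681.
Non-print overhead = 681 × 2, so 1362 s.
Total = 4156.1 + 1362 = 5518.1 s = 1.53 hours.

1.53 hours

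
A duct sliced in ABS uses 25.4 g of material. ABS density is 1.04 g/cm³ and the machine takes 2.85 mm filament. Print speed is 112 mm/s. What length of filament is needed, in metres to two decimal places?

3.83 m

Extruded volume: 25.4/1.04 = 24.4231 cm³ (24423.1 mm³).
Filament cross-section = π × (2.85/2)² = 6.3794 mm².
Length = 24423.1 / 6.3794 = 3828.43 mm = 3.83 m.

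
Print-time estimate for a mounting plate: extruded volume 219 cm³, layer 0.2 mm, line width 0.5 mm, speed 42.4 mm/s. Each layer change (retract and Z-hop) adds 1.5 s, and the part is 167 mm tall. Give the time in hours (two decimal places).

Bead cross-section = 0.2 × 0.5 = 0.1 mm².
Toolpath length = 219 cm³ / 0.1 mm² = 219000 / 0.1 = 2190000 mm.
Extrusion time = 2190000 / 42.4, so 51650.9 s.
Number of layers: 167 / 0.2 → 835 (rounded up).
Non-print overhead = 835 × 1.5, so 1252.5 s.
Altogether 51650.9 + 1252.5 = 52903.4 s, i.e. 14.70 hours.

14.70 hours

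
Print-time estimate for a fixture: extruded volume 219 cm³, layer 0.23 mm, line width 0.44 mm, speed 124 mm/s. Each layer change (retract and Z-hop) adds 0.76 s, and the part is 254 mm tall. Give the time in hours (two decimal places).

Extrusion cross-section: 0.23 × 0.44 → 0.1012 mm².
Total extruded path = 219000/0.1012 = 2164031.6 mm.
Print-move time: 2164031.6 / 124 → 17451.9 s.
Layer count = ceil(254 / 0.23) = 1105.
Layer-change overhead: 1105 × 0.76 → 839.8 s.
Altogether 17451.9 + 839.8 = 18291.7 s, i.e. 5.08 hours.

5.08 hours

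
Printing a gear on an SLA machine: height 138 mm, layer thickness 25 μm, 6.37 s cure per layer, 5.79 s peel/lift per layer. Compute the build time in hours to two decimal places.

18.65 hours

Number of layers: 138 / 0.025 → 5520 (rounded up).
Cycle time = 6.37 + 5.79, so 12.16 s.
Total = 5520 × 12.16 = 67123.2 s = 18.65 hours.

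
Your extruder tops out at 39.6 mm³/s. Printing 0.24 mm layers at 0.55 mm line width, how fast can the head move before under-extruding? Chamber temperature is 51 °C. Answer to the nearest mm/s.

300 mm/s

Bead cross-section = 0.24 × 0.55 = 0.132 mm².
Max speed = 39.6 / 0.132 = 300.00 ≈ 300 mm/s.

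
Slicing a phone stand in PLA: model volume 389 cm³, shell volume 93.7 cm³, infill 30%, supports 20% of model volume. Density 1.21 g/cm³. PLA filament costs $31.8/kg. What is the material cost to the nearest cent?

$10.01

Interior volume = 389 − 93.7 = 295.3 cm³.
Deposited infill = 0.30 × 295.3 = 88.59 cm³.
Support = 0.20 × 389 = 77.8 cm³.
Total extruded: 93.7 + 88.59 + 77.8 → 260.09 cm³.
Mass: 260.09 × 1.21 → 314.7089 g.
At $31.8/kg: 314.7089/1000 × 31.8 = $10.01.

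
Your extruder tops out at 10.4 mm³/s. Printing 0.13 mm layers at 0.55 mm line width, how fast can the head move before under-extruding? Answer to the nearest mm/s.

A = 0.13 × 0.55, so 0.0715 mm².
v_max = Q/A = 10.4/0.0715 = 145.45 mm/s → 145 mm/s.

145 mm/s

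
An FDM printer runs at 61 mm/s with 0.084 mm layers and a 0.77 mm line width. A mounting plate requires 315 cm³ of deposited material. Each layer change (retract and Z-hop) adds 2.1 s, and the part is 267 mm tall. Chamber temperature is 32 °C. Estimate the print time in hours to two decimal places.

24.03 hours

Bead cross-section: 0.084 × 0.77 → 0.06468 mm².
Path length: 315000 mm³ / 0.06468 mm² → 4870129.9 mm.
Extrusion time = 4870129.9 / 61 = 79838.2 s.
Number of layers: 267 / 0.084 → 3179 (rounded up).
Non-print overhead = 3179 × 2.1, so 6675.9 s.
Total = 79838.2 + 6675.9 = 86514.1 s = 24.03 hours.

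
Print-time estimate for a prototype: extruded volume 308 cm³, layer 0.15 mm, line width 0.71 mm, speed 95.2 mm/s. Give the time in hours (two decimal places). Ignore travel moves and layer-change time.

8.44 hours

Bead cross-section: 0.15 × 0.71 → 0.1065 mm².
Toolpath length = 308 cm³ / 0.1065 mm² = 308000 / 0.1065 = 2892018.8 mm.
Time extruding = 2892018.8 / 95.2 = 30378.3 s.
Converting: 30378.3 s = 8.44 hours.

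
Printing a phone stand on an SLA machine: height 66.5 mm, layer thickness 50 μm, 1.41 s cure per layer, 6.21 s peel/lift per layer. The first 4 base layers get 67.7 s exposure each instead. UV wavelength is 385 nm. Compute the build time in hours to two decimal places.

2.89 hours

Layer count = ceil(66.5 / 0.05) = 1330.
Bottom layers = 4 × (67.7 + 6.21) = 295.64 s.
Remaining layers: 1326 × (1.41 + 6.21) → 10104.12 s.
Total = 295.64 + 10104.12 = 10399.76 s = 2.89 hours.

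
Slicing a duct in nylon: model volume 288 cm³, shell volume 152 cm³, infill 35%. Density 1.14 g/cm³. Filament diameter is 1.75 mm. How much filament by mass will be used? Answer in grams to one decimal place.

Volume inside the shell = 288 − 152, so 136 cm³.
Deposited infill: 0.35 × 136 → 47.6 cm³.
Deposited volume = 152 + 47.6 = 199.6 cm³.
Mass: 199.6 × 1.14 → 227.544 g.

227.5 g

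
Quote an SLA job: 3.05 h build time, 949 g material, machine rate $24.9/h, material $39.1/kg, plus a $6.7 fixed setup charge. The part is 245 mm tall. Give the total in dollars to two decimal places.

$119.75

Machine-time cost = 24.9 × 3.05 = $75.945.
Material cost = 39.1 × 949/1000, so $37.1059.
Total = 75.945 + 37.1059 + 6.7 = 119.7509 ≈ $119.75.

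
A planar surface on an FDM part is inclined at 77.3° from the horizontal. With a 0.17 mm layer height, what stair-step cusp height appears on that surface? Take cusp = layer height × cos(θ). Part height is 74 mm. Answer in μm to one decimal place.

Cusp = layer height × cos(77.3°) = 0.17 × 0.2198 = 0.037366 mm = 37.4 μm.

37.4 μm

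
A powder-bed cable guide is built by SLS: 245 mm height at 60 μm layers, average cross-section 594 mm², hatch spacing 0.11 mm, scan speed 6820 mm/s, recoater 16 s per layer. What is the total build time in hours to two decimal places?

19.05 hours

Layers = ⌈245/0.06⌉ = 4084.
Per-layer scan distance = 594 / 0.11, so 5400 mm.
Per-layer scan time = 5400 / 6820, so 0.7918 s.
Per-layer time = 0.7918 + 16 = 16.7918 s.
Total: 4084 × 16.7918 s = 68577.7112 s → 19.05 hours.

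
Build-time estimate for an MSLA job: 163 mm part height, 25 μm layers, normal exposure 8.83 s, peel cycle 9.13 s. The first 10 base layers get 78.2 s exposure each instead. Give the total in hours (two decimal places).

32.72 hours

Number of layers: 163 / 0.025 → 6520 (rounded up).
Base layers = 10 × (78.2 + 9.13) = 873.3 s.
Normal layers: 6510 × (8.83 + 9.13) → 116919.6 s.
Sum: 873.3 + 116919.6 = 117792.9 s → 32.72 hours.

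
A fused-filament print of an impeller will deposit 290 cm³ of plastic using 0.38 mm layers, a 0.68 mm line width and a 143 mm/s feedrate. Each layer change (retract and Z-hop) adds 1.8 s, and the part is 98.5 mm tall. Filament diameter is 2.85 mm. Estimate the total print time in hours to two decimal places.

Extrusion cross-section: 0.38 × 0.68 → 0.2584 mm².
Path length: 290000 mm³ / 0.2584 mm² → 1122291 mm.
Time extruding = 1122291 / 143, so 7848.2 s.
Layer count = ceil(98.5 / 0.38) = 260.
Non-print overhead = 260 × 1.8, so 468 s.
Altogether 7848.2 + 468 = 8316.2 s, i.e. 2.31 hours.

2.31 hours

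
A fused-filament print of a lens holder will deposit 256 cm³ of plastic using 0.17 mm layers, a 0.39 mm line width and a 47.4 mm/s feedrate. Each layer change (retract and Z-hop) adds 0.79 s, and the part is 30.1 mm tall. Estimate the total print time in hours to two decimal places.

Bead cross-section: 0.17 × 0.39 → 0.0663 mm².
Toolpath length = 256 cm³ / 0.0663 mm² = 256000 / 0.0663 = 3861236.8 mm.
Time extruding = 3861236.8 / 47.4 = 81460.7 s.
Number of layers: 30.1 / 0.17 → 178 (rounded up).
Non-print overhead = 178 × 0.79 = 140.62 s.
Altogether 81460.7 + 140.62 = 81601.32 s, i.e. 22.67 hours.

22.67 hours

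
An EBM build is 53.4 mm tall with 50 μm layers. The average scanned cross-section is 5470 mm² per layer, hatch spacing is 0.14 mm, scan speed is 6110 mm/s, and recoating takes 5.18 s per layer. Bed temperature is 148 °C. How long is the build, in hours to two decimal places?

Layer count = ceil(53.4 / 0.05) = 1068.
Hatch length per layer: 5470 / 0.14 → 39071.4 mm.
Scan time per layer: 39071.4 / 6110 → 6.3947 s.
Per-layer time = 6.3947 + 5.18 = 11.5747 s.
Total: 1068 × 11.5747 s = 12361.7796 s → 3.43 hours.

3.43 hours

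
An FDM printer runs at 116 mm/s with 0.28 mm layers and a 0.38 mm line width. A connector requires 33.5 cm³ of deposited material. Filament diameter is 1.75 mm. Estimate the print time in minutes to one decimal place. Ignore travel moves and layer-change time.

Line area = 0.28 × 0.38, so 0.1064 mm².
Toolpath length = 33.5 cm³ / 0.1064 mm² = 33500 / 0.1064 = 314849.6 mm.
Print-move time = 314849.6 / 116 = 2714.2 s.
Converting: 2714.2 s = 45.2 minutes.

45.2 minutes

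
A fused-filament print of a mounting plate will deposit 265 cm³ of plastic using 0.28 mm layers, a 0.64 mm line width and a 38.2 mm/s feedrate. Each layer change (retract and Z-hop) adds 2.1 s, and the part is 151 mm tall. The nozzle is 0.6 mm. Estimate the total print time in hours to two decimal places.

11.07 hours

Bead cross-section = 0.28 × 0.64 = 0.1792 mm².
Total extruded path = 265000/0.1792 = 1478794.6 mm.
Extrusion time = 1478794.6 / 38.2 = 38711.9 s.
Number of layers: 151 / 0.28 → 540 (rounded up).
Z-hop total: 540 × 2.1 → 1134 s.
Altogether 38711.9 + 1134 = 39845.9 s, i.e. 11.07 hours.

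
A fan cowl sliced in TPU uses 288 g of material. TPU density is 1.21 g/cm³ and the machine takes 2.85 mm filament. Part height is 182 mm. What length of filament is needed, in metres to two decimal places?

Volume = 288 g / 1.21 g·cm⁻³ = 238.0165 cm³ = 238016.5 mm³.
Filament cross-section = π × (2.85/2)² = 6.3794 mm².
L = V/A = 238016.5/6.3794 = 37310.17 mm → 37.31 m.

37.31 m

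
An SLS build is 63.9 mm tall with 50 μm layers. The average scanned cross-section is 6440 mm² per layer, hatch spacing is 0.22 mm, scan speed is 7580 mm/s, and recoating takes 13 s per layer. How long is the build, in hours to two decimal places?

Layer count = ceil(63.9 / 0.05) = 1278.
Hatch length per layer = 6440 / 0.22 = 29272.7 mm.
Laser time per layer = 29272.7 / 7580, so 3.8618 s.
Time per layer = 3.8618 + 13, so 16.8618 s.
1278 layers × 16.8618 s/layer = 21549.3804 s, i.e. 5.99 hours.

5.99 hours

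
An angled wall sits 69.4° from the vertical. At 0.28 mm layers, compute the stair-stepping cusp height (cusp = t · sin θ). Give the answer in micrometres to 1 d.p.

Cusp = layer height × sin(69.4°) = 0.28 × 0.9361 = 0.262108 mm = 262.1 μm.

262.1 μm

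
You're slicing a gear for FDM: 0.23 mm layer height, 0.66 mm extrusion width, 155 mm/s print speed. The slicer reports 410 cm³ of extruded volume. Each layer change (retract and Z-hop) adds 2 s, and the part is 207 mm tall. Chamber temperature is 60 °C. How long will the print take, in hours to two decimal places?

5.34 hours

Bead cross-section = 0.23 × 0.66, so 0.1518 mm².
Total extruded path = 410000/0.1518 = 2700922.3 mm.
Time extruding = 2700922.3 / 155 = 17425.3 s.
Layers = ⌈207/0.23⌉ = 900.
Layer-change overhead = 900 × 2, so 1800 s.
Altogether 17425.3 + 1800 = 19225.3 s, i.e. 5.34 hours.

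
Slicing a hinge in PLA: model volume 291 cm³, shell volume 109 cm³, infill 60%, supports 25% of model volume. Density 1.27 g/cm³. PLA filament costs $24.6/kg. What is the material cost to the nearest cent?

$9.09

Volume inside the shell: 291 − 109 → 182 cm³.
Infill deposited: 0.60 × 182 → 109.2 cm³.
Support: 0.25 × 291 → 72.75 cm³.
Total extruded = 109 + 109.2 + 72.75 = 290.95 cm³.
Mass = 290.95 × 1.27 = 369.5065 g.
At $24.6/kg: 369.5065/1000 × 24.6 = $9.09.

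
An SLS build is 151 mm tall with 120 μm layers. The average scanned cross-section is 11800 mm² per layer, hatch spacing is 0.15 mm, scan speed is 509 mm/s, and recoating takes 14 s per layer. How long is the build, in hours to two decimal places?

Layers = ⌈151/0.12⌉ = 1259.
Scan path per layer = 11800 / 0.15 = 78666.7 mm.
Laser time per layer = 78666.7 / 509, so 154.5515 s.
Time per layer: 154.5515 + 14 → 168.5515 s.
1259 layers × 168.5515 s/layer = 212206.3385 s, i.e. 58.95 hours.

58.95 hours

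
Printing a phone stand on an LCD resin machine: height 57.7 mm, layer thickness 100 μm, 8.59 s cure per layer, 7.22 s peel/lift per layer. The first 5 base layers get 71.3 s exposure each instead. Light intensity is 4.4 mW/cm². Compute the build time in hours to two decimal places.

2.62 hours

Layer count = ceil(57.7 / 0.1) = 577.
Base layers = 5 × (71.3 + 7.22) = 392.6 s.
Regular layers = 572 × (8.59 + 7.22), so 9043.32 s.
Sum: 392.6 + 9043.32 = 9435.92 s → 2.62 hours.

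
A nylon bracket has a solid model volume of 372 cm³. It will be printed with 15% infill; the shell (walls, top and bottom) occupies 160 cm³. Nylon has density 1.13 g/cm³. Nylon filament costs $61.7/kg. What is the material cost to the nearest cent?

Interior volume = 372 − 160, so 212 cm³.
Infill deposited: 0.15 × 212 → 31.8 cm³.
Total printed volume = 160 + 31.8, so 191.8 cm³.
Mass = 191.8 × 1.13 = 216.734 g.
At $61.7/kg: 216.734/1000 × 61.7 = $13.37.

$13.37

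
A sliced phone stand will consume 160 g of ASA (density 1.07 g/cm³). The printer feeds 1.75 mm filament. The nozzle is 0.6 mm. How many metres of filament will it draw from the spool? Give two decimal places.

Volume = 160 g / 1.07 g·cm⁻³ = 149.5327 cm³ = 149532.7 mm³.
Filament cross-section = π × (1.75/2)² = 2.4053 mm².
L = V/A = 149532.7/2.4053 = 62168 mm → 62.17 m.

62.17 m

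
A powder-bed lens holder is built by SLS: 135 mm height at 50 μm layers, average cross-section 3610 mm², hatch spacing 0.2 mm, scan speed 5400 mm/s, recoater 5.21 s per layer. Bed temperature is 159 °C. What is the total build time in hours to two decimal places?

6.41 hours

Number of layers: 135 / 0.05 → 2700 (rounded up).
Scan path per layer = 3610 / 0.2, so 18050 mm.
Scan time per layer: 18050 / 5400 → 3.3426 s.
Layer cycle: 3.3426 + 5.21 → 8.5526 s.
Build time = 2700 × 8.5526 = 23092.02 s = 6.41 hours.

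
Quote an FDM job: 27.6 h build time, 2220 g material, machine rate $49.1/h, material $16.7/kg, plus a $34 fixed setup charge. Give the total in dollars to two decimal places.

Machine-time cost: 49.1 × 27.6 → $1355.16.
Material cost = 16.7 × 2220/1000 = $37.074.
Total = 1355.16 + 37.074 + 34 = 1426.234 ≈ $1426.23.

$1426.23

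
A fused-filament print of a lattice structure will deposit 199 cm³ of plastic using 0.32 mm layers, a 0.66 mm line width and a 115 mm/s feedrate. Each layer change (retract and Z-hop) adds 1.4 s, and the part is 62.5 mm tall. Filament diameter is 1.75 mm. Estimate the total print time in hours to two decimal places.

Bead cross-section: 0.32 × 0.66 → 0.2112 mm².
Toolpath length = 199 cm³ / 0.2112 mm² = 199000 / 0.2112 = 942234.8 mm.
Time extruding = 942234.8 / 115, so 8193.3 s.
Layer count = ceil(62.5 / 0.32) = 196.
Z-hop total = 196 × 1.4, so 274.4 s.
Total = 8193.3 + 274.4 = 8467.7 s = 2.35 hours.

2.35 hours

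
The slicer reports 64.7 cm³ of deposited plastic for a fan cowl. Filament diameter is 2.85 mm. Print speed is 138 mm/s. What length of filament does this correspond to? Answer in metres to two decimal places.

10.14 m

Filament cross-section = π × (2.85/2)² = 6.3794 mm².
Length = 64.7 cm³ / 6.3794 mm² = 64700 / 6.3794 = 10142.02 mm = 10.14 m.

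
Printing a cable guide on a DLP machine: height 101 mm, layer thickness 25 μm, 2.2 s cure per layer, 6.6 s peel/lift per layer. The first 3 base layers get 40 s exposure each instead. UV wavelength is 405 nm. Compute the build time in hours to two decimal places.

9.91 hours

Layer count = ceil(101 / 0.025) = 4040.
Bottom layers: 3 × (40 + 6.6) → 139.8 s.
Regular layers: 4037 × (2.2 + 6.6) → 35525.6 s.
Sum: 139.8 + 35525.6 = 35665.4 s → 9.91 hours.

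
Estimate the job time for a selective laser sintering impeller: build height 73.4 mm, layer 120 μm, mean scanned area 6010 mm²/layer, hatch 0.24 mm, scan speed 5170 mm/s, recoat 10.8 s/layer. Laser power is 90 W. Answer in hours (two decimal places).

2.66 hours

Layers = ⌈73.4/0.12⌉ = 612.
Per-layer scan distance = 6010 / 0.24 = 25041.7 mm.
Scan time per layer = 25041.7 / 5170, so 4.8437 s.
Time per layer = 4.8437 + 10.8, so 15.6437 s.
612 layers × 15.6437 s/layer = 9573.9444 s, i.e. 2.66 hours.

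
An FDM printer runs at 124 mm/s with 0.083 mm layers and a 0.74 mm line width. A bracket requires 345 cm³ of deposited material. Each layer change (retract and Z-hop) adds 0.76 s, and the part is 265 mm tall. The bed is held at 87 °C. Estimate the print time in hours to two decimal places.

13.26 hours

Extrusion cross-section = 0.083 × 0.74, so 0.06142 mm².
Toolpath length = 345 cm³ / 0.06142 mm² = 345000 / 0.06142 = 5617062.8 mm.
Time extruding: 5617062.8 / 124 → 45298.9 s.
Layers = ⌈265/0.083⌉ = 3193.
Z-hop total: 3193 × 0.76 → 2426.68 s.
Altogether 45298.9 + 2426.68 = 47725.58 s, i.e. 13.26 hours.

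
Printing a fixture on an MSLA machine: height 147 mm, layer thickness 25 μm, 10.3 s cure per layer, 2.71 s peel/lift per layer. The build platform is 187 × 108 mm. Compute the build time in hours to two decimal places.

Number of layers: 147 / 0.025 → 5880 (rounded up).
Per-layer time = 10.3 + 2.71 = 13.01 s.
Build time: 5880 × 13.01 s = 76498.8 s, i.e. 21.25 hours.

21.25 hours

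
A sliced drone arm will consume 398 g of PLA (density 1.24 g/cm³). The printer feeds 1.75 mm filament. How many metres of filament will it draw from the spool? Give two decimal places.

133.44 m

Volume = 398 g / 1.24 g·cm⁻³ = 320.9677 cm³ = 320967.7 mm³.
Filament cross-section = π × (1.75/2)² = 2.4053 mm².
Length = 320967.7 / 2.4053 = 133441.86 mm = 133.44 m.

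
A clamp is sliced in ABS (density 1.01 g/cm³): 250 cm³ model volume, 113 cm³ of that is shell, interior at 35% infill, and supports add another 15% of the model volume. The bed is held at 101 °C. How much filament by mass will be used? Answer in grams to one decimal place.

Infill region: 250 − 113 → 137 cm³.
Infill volume: 0.35 × 137 → 47.95 cm³.
Support = 0.15 × 250, so 37.5 cm³.
Total extruded = 113 + 47.95 + 37.5 = 198.45 cm³.
Mass: 198.45 × 1.01 → 200.4345 g.

200.4 g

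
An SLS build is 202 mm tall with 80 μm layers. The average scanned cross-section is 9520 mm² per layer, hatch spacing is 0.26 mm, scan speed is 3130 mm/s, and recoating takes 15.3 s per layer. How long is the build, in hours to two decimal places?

18.94 hours

Number of layers: 202 / 0.08 → 2525 (rounded up).
Per-layer scan distance = 9520 / 0.26 = 36615.4 mm.
Scan time per layer: 36615.4 / 3130 → 11.6982 s.
Layer cycle = 11.6982 + 15.3, so 26.9982 s.
Total: 2525 × 26.9982 s = 68170.455 s → 18.94 hours.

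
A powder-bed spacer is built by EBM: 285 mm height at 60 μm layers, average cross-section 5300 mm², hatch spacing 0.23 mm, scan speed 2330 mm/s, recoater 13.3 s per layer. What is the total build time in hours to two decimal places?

30.60 hours

Number of layers: 285 / 0.06 → 4750 (rounded up).
Scan path per layer: 5300 / 0.23 → 23043.5 mm.
Scan time per layer: 23043.5 / 2330 → 9.8899 s.
Time per layer = 9.8899 + 13.3 = 23.1899 s.
Build time = 4750 × 23.1899 = 110152.025 s = 30.60 hours.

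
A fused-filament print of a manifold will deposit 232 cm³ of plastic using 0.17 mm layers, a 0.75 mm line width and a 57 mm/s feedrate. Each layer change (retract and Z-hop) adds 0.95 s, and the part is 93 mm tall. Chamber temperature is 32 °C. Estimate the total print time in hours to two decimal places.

Extrusion cross-section: 0.17 × 0.75 → 0.1275 mm².
Path length: 232000 mm³ / 0.1275 mm² → 1819607.8 mm.
Extrusion time = 1819607.8 / 57, so 31922.9 s.
Layers = ⌈93/0.17⌉ = 548.
Non-print overhead = 548 × 0.95 = 520.6 s.
Altogether 31922.9 + 520.6 = 32443.5 s, i.e. 9.01 hours.

9.01 hours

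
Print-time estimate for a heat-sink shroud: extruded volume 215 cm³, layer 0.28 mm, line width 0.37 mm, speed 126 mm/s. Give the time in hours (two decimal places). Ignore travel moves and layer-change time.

Bead cross-section = 0.28 × 0.37 = 0.1036 mm².
Toolpath length = 215 cm³ / 0.1036 mm² = 215000 / 0.1036 = 2075289.6 mm.
Extrusion time: 2075289.6 / 126 → 16470.6 s.
Converting: 16470.6 s = 4.58 hours.

4.58 hours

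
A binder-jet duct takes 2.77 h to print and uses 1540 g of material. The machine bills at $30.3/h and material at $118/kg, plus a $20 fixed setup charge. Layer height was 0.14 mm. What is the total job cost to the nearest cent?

$285.65

Time charge: 30.3 × 2.77 → $83.931.
Material cost = 118 × 1540/1000, so $181.72.
Adding setup: 83.931 + 181.72 + 20 → 285.651 ≈ $285.65.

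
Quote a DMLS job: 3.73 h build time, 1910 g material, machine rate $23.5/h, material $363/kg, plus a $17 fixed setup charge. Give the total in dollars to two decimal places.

$797.99

Time charge: 23.5 × 3.73 → $87.655.
Material charge = 363 × 1910/1000 = $693.33.
Adding setup: 87.655 + 693.33 + 17 → 797.985 ≈ $797.99.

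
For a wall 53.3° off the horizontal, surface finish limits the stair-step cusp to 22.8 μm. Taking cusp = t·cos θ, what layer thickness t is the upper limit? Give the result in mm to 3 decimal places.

0.038 mm

cos(53.3°) = 0.5976; t_max = 0.0228/0.5976 = 0.038 mm.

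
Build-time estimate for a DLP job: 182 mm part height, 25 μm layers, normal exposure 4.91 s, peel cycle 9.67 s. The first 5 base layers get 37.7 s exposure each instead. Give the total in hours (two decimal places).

29.53 hours

Number of layers: 182 / 0.025 → 7280 (rounded up).
Bottom layers = 5 × (37.7 + 9.67), so 236.85 s.
Regular layers = 7275 × (4.91 + 9.67), so 106069.5 s.
Total = 236.85 + 106069.5 = 106306.35 s = 29.53 hours.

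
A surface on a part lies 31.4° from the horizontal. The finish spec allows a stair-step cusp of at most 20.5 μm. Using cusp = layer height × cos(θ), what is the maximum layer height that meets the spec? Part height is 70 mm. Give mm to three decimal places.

Layer height = cusp / cos(31.4°) = 0.0205 / 0.8536 = 0.024 mm.

0.024 mm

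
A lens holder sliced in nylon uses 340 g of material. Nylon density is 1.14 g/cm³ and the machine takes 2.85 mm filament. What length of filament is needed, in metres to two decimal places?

46.75 m

Volume = 340 g / 1.14 g·cm⁻³ = 298.2456 cm³ = 298245.6 mm³.
Cross-section of 2.85 mm filament: π·(2.85/2)² = 6.3794 mm².
L = V/A = 298245.6/6.3794 = 46751.36 mm → 46.75 m.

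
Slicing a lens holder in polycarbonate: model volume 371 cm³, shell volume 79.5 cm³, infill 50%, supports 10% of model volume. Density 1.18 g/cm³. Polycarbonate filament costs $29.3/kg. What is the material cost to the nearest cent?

Volume inside the shell: 371 − 79.5 → 291.5 cm³.
Infill volume: 0.50 × 291.5 → 145.75 cm³.
Support = 0.10 × 371, so 37.1 cm³.
Total printed volume = 79.5 + 145.75 + 37.1, so 262.35 cm³.
Mass = 262.35 × 1.18 = 309.573 g.
At $29.3/kg: 309.573/1000 × 29.3 = $9.07.

$9.07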